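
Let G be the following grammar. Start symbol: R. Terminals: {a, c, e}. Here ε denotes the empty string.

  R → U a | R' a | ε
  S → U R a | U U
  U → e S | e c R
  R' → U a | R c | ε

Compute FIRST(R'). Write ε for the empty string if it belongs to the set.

FIRST(U) = {e}
FIRST(S) = {e}  (via U R a, U U)
FIRST(R) = {ε, a, c, e}  (via U a, R' a)
FIRST(R') = {ε, a, c, e}  (via U a, R c)

{ε, a, c, e}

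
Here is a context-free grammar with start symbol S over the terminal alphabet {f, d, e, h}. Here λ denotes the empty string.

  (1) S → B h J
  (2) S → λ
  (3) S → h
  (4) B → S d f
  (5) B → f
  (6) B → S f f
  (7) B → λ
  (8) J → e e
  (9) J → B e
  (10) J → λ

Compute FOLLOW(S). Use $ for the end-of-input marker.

FIRST(S): from S→B h J we get {d, f, h}; from S→λ we get {λ}; from S→h we get {h}. So FIRST(S) = {λ, d, f, h}.
FIRST(B): from B→S d f we get {d, f, h}; from B→f we get {f}; from B→S f f we get {d, f, h}; from B→λ we get {λ}. So FIRST(B) = {λ, d, f, h}.
FIRST(J): from J→e e we get {e}; from J→B e we get {d, e, f, h}; from J→λ we get {λ}. So FIRST(J) = {λ, d, e, f, h}.
FOLLOW(S) includes $ since S is the start symbol.
FOLLOW(S): in B→S d f, S is followed by d f with FIRST {d}; in B→S f f, S is followed by f f with FIRST {f}. Thus FOLLOW(S) = {$, d, f}.
FOLLOW(B): in S→B h J, B is followed by h J with FIRST {h}; in J→B e, B is followed by e with FIRST {e}. Thus FOLLOW(B) = {e, h}.
FOLLOW(J): in S→B h J, the suffix after J is empty, so FOLLOW(J) ⊇ FOLLOW(S) = {$, d, f}. Thus FOLLOW(J) = {$, d, f}.

{$, d, f}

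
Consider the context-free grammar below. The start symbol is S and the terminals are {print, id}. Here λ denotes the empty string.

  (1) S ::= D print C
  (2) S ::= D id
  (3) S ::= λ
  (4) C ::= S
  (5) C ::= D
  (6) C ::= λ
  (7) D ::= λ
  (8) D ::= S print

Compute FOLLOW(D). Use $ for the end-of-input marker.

{$, id, print}

FIRST(S) = {λ, id, print}  (via D print C, D id)
FIRST(D) = {λ, id, print}  (via S print)
FIRST(C) = {λ, id, print}  (via S, D)
FOLLOW(S) includes $ since S is the start symbol.
FOLLOW(S): in C::=S, the suffix after S is empty, so FOLLOW(S) ⊇ FOLLOW(C) = {$, print}; in D::=S print, S is followed by print with FIRST {print}. Thus FOLLOW(S) = {$, print}.
FOLLOW(C): in S::=D print C, the suffix after C is empty, so FOLLOW(C) ⊇ FOLLOW(S) = {$, print}. Thus FOLLOW(C) = {$, print}.
FOLLOW(D): in S::=D print C, D is followed by print C with FIRST {print}; in S::=D id, D is followed by id with FIRST {id}; in C::=D, the suffix after D is empty, so FOLLOW(D) ⊇ FOLLOW(C) = {$, print}. Thus FOLLOW(D) = {$, id, print}.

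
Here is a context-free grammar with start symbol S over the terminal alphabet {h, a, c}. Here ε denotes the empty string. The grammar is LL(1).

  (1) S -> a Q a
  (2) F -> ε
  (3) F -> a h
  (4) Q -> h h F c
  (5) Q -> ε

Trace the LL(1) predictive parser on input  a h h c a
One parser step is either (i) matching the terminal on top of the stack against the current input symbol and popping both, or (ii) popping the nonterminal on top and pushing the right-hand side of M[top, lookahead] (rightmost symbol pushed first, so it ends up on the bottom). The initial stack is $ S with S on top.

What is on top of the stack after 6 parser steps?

     Stack        Input        Action
  1  $ S          a h h c a $  expand S -> a Q a
  2  $ a Q a      a h h c a $  match a
  3  $ a Q        h h c a $    expand Q -> h h F c
  4  $ a c F h h  h h c a $    match h
  5  $ a c F h    h c a $      match h
  6  $ a c F      c a $        expand F -> ε
Stack after step 6: $ a c (top = c).

c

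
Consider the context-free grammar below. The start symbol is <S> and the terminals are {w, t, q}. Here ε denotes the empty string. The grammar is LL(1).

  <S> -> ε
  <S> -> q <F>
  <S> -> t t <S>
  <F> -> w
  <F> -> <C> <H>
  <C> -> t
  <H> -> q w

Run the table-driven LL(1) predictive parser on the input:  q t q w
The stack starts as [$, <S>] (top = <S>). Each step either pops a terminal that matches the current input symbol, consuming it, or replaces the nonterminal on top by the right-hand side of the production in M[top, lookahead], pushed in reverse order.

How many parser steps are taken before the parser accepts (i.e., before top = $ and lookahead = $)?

8

step 1: stack=$ <S>  input=q t q w $  — expand <S> -> q <F>
step 2: stack=$ <F> q  input=q t q w $  — match q
step 3: stack=$ <F>  input=t q w $  — expand <F> -> <C> <H>
step 4: stack=$ <H> <C>  input=t q w $  — expand <C> -> t
step 5: stack=$ <H> t  input=t q w $  — match t
step 6: stack=$ <H>  input=q w $  — expand <H> -> q w
step 7: stack=$ w q  input=q w $  — match q
step 8: stack=$ w  input=w $  — match w
Accept reached after 8 steps.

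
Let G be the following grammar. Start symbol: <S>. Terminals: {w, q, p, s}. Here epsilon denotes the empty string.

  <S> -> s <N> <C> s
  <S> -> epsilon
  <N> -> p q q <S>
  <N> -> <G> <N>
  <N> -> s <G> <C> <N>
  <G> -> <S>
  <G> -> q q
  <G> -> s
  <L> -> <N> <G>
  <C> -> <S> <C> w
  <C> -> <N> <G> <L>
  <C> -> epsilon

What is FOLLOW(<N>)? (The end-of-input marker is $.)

{p, q, s, w}

FIRST(<S>): from <S>->s <N> <C> s we get {s}; from <S>->epsilon we get {epsilon}. So FIRST(<S>) = {epsilon, s}.
FIRST(<G>): from <G>-><S> we get {epsilon, s}; from <G>->q q we get {q}; from <G>->s we get {s}. So FIRST(<G>) = {epsilon, q, s}.
FIRST(<N>): from <N>->p q q <S> we get {p}; from <N>-><G> <N> we get {p, q, s}; from <N>->s <G> <C> <N> we get {s}. So FIRST(<N>) = {p, q, s}.
FIRST(<L>): from <L>-><N> <G> we get {p, q, s}. So FIRST(<L>) = {p, q, s}.
FIRST(<C>): from <C>-><S> <C> w we get {p, q, s, w}; from <C>-><N> <G> <L> we get {p, q, s}; from <C>->epsilon we get {epsilon}. So FIRST(<C>) = {epsilon, p, q, s, w}.
FOLLOW(<S>) includes $ since <S> is the start symbol.
FOLLOW(<C>): in <S>->s <N> <C> s, <C> is followed by s with FIRST {s}; in <N>->s <G> <C> <N>, <C> is followed by <N> with FIRST {p, q, s}; in <C>-><S> <C> w, <C> is followed by w with FIRST {w}. Thus FOLLOW(<C>) = {p, q, s, w}.
FOLLOW(<L>): in <C>-><N> <G> <L>, the suffix after <L> is empty, so FOLLOW(<L>) ⊇ FOLLOW(<C>) = {p, q, s, w}. Thus FOLLOW(<L>) = {p, q, s, w}.
FOLLOW(<N>): in <S>->s <N> <C> s, <N> is followed by <C> s with FIRST {p, q, s, w}; in <N>-><G> <N>, the suffix after <N> is empty (adds nothing new); in <N>->s <G> <C> <N>, the suffix after <N> is empty (adds nothing new); in <L>-><N> <G>, <N> is followed by <G> with FIRST {epsilon, q, s}; in <L>-><N> <G>, the suffix after <N> is nullable, so FOLLOW(<N>) ⊇ FOLLOW(<L>) = {p, q, s, w}; in <C>-><N> <G> <L>, <N> is followed by <G> <L> with FIRST {p, q, s}. Thus FOLLOW(<N>) = {p, q, s, w}.
FOLLOW(<G>): in <N>-><G> <N>, <G> is followed by <N> with FIRST {p, q, s}; in <N>->s <G> <C> <N>, <G> is followed by <C> <N> with FIRST {p, q, s, w}; in <L>-><N> <G>, the suffix after <G> is empty, so FOLLOW(<G>) ⊇ FOLLOW(<L>) = {p, q, s, w}; in <C>-><N> <G> <L>, <G> is followed by <L> with FIRST {p, q, s}. Thus FOLLOW(<G>) = {p, q, s, w}.
FOLLOW(<S>): in <N>->p q q <S>, the suffix after <S> is empty, so FOLLOW(<S>) ⊇ FOLLOW(<N>) = {p, q, s, w}; in <G>-><S>, the suffix after <S> is empty, so FOLLOW(<S>) ⊇ FOLLOW(<G>) = {p, q, s, w}; in <C>-><S> <C> w, <S> is followed by <C> w with FIRST {p, q, s, w}. Thus FOLLOW(<S>) = {$, p, q, s, w}.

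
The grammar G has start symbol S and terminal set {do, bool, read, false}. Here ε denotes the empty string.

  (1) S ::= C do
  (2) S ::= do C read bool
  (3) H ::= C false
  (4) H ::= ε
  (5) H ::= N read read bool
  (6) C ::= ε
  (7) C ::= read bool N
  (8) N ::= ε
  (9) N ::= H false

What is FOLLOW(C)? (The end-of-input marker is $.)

FIRST(C): from C::=ε we get {ε}; from C::=read bool N we get {read}. So FIRST(C) = {ε, read}.
FIRST(S): from S::=C do we get {do, read}; from S::=do C read bool we get {do}. So FIRST(S) = {do, read}.
FIRST(H): from H::=C false we get {false, read}; from H::=ε we get {ε}; from H::=N read read bool we get {false, read}. So FIRST(H) = {ε, false, read}.
FIRST(N): from N::=ε we get {ε}; from N::=H false we get {false, read}. So FIRST(N) = {ε, false, read}.
FOLLOW(S) includes $ since S is the start symbol.
FOLLOW(S): S appears on no right-hand side. Thus FOLLOW(S) = {$}.
FOLLOW(H): in N::=H false, H is followed by false with FIRST {false}. Thus FOLLOW(H) = {false}.
FOLLOW(C): in S::=C do, C is followed by do with FIRST {do}; in S::=do C read bool, C is followed by read bool with FIRST {read}; in H::=C false, C is followed by false with FIRST {false}. Thus FOLLOW(C) = {do, false, read}.
FOLLOW(N): in H::=N read read bool, N is followed by read read bool with FIRST {read}; in C::=read bool N, the suffix after N is empty, so FOLLOW(N) ⊇ FOLLOW(C) = {do, false, read}. Thus FOLLOW(N) = {do, false, read}.

{do, false, read}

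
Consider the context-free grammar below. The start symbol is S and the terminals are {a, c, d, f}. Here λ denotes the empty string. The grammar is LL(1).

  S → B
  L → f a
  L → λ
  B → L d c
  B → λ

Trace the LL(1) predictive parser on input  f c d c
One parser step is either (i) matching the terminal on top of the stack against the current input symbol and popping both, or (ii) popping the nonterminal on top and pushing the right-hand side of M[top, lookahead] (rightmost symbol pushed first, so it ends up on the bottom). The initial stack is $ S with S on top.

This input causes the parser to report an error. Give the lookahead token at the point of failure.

c

     Stack      Input      Action
  1  $ S        f c d c $  expand S → B
  2  $ B        f c d c $  expand B → L d c
  3  $ c d L    f c d c $  expand L → f a
  4  $ c d a f  f c d c $  match f
  5  $ c d a    c d c $    error: top is terminal a but lookahead is c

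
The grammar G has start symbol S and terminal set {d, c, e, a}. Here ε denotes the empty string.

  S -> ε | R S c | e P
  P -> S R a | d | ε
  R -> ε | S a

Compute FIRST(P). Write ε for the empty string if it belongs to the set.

{ε, a, c, d, e}

FIRST(S): from S->ε we get {ε}; from S->R S c we get {a, c, e}; from S->e P we get {e}. So FIRST(S) = {ε, a, c, e}.
FIRST(R): from R->ε we get {ε}; from R->S a we get {a, c, e}. So FIRST(R) = {ε, a, c, e}.
FIRST(P): from P->S R a we get {a, c, e}; from P->d we get {d}; from P->ε we get {ε}. So FIRST(P) = {ε, a, c, d, e}.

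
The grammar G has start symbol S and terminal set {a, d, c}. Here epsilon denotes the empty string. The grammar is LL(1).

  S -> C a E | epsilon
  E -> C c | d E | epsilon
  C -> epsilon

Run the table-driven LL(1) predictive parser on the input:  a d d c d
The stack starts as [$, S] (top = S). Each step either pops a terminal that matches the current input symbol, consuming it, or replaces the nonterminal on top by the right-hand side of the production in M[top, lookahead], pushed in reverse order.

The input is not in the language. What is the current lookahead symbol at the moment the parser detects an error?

      Stack    Input        Action
   1  $ S      a d d c d $  expand S -> C a E
   2  $ E a C  a d d c d $  expand C -> epsilon
   3  $ E a    a d d c d $  match a
   4  $ E      d d c d $    expand E -> d E
   5  $ E d    d d c d $    match d
   6  $ E      d c d $      expand E -> d E
   7  $ E d    d c d $      match d
   8  $ E      c d $        expand E -> C c
   9  $ c C    c d $        expand C -> epsilon
  10  $ c      c d $        match c
  11  $        d $          error: stack empty but input remains

d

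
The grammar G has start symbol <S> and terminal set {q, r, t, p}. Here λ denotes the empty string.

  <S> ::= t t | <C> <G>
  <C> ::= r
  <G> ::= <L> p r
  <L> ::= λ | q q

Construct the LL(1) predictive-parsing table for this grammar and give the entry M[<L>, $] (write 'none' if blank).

FIRST(<C>): from <C>::=r we get {r}. So FIRST(<C>) = {r}.
FIRST(<L>): from <L>::=λ we get {λ}; from <L>::=q q we get {q}. So FIRST(<L>) = {λ, q}.
FIRST(<S>): from <S>::=t t we get {t}; from <S>::=<C> <G> we get {r}. So FIRST(<S>) = {r, t}.
FIRST(<G>): from <G>::=<L> p r we get {p, q}. So FIRST(<G>) = {p, q}.
FOLLOW(<S>) includes $ since <S> is the start symbol.
FOLLOW(<L>): in <G>::=<L> p r, <L> is followed by p r with FIRST {p}. Thus FOLLOW(<L>) = {p}.
For <L> ::= λ: FIRST(λ) = {λ}, so it goes in M[<L>, t] for t ∈ {}; since λ ∈ FIRST, also for every t ∈ FOLLOW(<L>) = {p}.
For <L> ::= q q: FIRST(q q) = {q}, so it goes in M[<L>, t] for t ∈ {q}.
None of these place a production in M[<L>, $].

none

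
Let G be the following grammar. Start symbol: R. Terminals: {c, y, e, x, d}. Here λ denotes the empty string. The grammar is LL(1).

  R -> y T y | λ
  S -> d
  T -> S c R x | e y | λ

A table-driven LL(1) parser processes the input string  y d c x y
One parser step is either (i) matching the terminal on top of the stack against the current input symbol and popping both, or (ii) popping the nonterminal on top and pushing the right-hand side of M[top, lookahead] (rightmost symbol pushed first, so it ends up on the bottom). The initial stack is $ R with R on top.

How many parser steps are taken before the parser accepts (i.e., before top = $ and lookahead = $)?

9

     Stack        Input        Action
  1  $ R          y d c x y $  expand R -> y T y
  2  $ y T y      y d c x y $  match y
  3  $ y T        d c x y $    expand T -> S c R x
  4  $ y x R c S  d c x y $    expand S -> d
  5  $ y x R c d  d c x y $    match d
  6  $ y x R c    c x y $      match c
  7  $ y x R      x y $        expand R -> λ
  8  $ y x        x y $        match x
  9  $ y          y $          match y
Accept reached after 9 steps.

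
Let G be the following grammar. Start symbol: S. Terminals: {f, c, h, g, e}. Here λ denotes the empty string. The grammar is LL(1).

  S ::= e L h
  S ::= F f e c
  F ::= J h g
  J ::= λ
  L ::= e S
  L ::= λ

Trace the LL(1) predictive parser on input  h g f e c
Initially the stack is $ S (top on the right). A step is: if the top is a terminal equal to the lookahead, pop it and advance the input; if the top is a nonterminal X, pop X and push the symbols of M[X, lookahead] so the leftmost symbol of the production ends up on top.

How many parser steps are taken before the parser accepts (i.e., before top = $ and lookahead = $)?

     Stack          Input        Action
  1  $ S            h g f e c $  expand S ::= F f e c
  2  $ c e f F      h g f e c $  expand F ::= J h g
  3  $ c e f g h J  h g f e c $  expand J ::= λ
  4  $ c e f g h    h g f e c $  match h
  5  $ c e f g      g f e c $    match g
  6  $ c e f        f e c $      match f
  7  $ c e          e c $        match e
  8  $ c            c $          match c
Accept reached after 8 steps.

8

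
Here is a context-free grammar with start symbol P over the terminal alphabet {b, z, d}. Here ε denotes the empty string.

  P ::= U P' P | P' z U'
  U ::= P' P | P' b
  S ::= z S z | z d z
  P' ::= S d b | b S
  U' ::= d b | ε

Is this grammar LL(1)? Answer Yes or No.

No

FIRST(P) = {b, z}
FIRST(U) = {b, z}
FIRST(S) = {z}
FIRST(P') = {b, z}
FIRST(U') = {ε, d}
FOLLOW(P) = {$, b, z}
FOLLOW(U) = {b, z}
FOLLOW(S) = {b, d, z}
FOLLOW(P') = {b, z}
FOLLOW(U') = {$, b, z}
Cell M[P, b] receives both P ::= U P' P and P ::= P' z U' — the grammar is not LL(1).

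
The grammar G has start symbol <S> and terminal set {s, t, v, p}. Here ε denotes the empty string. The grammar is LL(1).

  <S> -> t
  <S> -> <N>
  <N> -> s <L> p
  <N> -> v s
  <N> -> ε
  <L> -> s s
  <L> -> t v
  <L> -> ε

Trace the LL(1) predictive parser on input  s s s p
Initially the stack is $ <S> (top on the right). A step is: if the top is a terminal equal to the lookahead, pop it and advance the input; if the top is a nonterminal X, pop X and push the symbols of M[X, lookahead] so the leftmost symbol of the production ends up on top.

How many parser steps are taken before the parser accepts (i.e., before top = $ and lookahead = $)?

7

     Stack      Input      Action
  1  $ <S>      s s s p $  expand <S> -> <N>
  2  $ <N>      s s s p $  expand <N> -> s <L> p
  3  $ p <L> s  s s s p $  match s
  4  $ p <L>    s s p $    expand <L> -> s s
  5  $ p s s    s s p $    match s
  6  $ p s      s p $      match s
  7  $ p        p $        match p
Accept reached after 7 steps.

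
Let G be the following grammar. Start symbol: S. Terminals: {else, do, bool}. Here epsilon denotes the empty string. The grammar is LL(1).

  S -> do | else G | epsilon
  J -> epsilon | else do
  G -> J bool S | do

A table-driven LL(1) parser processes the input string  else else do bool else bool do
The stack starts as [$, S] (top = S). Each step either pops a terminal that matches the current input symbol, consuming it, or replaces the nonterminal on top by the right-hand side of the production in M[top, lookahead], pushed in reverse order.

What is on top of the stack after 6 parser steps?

bool

     Stack             Input                             Action
  1  $ S               else else do bool else bool do $  expand S -> else G
  2  $ G else          else else do bool else bool do $  match else
  3  $ G               else do bool else bool do $       expand G -> J bool S
  4  $ S bool J        else do bool else bool do $       expand J -> else do
  5  $ S bool do else  else do bool else bool do $       match else
  6  $ S bool do       do bool else bool do $            match do
Stack after step 6: $ S bool (top = bool).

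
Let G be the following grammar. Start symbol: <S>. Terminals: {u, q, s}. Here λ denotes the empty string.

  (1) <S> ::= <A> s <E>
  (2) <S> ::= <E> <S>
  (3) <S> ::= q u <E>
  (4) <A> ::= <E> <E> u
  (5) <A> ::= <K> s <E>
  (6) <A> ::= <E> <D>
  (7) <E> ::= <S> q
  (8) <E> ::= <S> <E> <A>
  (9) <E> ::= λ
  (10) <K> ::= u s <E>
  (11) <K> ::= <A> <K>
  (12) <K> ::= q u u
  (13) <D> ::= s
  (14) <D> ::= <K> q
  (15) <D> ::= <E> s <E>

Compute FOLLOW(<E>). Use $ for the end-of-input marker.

{$, q, s, u}

FIRST(<S>) = {q, s, u}  (via <A> s <E>, <E> <S>)
FIRST(<E>) = {λ, q, s, u}  (via <S> q, <S> <E> <A>)
FIRST(<A>) = {q, s, u}  (via <E> <E> u, <K> s <E>, <E> <D>)
FIRST(<K>) = {q, s, u}  (via <A> <K>)
FIRST(<D>) = {q, s, u}  (via <K> q, <E> s <E>)
FOLLOW(<S>) includes $ since <S> is the start symbol.
FOLLOW(<S>): in <S>::=<E> <S>, the suffix after <S> is empty (adds nothing new); in <E>::=<S> q, <S> is followed by q with FIRST {q}; in <E>::=<S> <E> <A>, <S> is followed by <E> <A> with FIRST {q, s, u}. Thus FOLLOW(<S>) = {$, q, s, u}.
FOLLOW(<K>): in <A>::=<K> s <E>, <K> is followed by s <E> with FIRST {s}; in <K>::=<A> <K>, the suffix after <K> is empty (adds nothing new); in <D>::=<K> q, <K> is followed by q with FIRST {q}. Thus FOLLOW(<K>) = {q, s}.
FOLLOW(<A>): in <S>::=<A> s <E>, <A> is followed by s <E> with FIRST {s}; in <E>::=<S> <E> <A>, the suffix after <A> is empty, so FOLLOW(<A>) ⊇ FOLLOW(<E>) = {$, q, s, u}; in <K>::=<A> <K>, <A> is followed by <K> with FIRST {q, s, u}. Thus FOLLOW(<A>) = {$, q, s, u}.
FOLLOW(<D>): in <A>::=<E> <D>, the suffix after <D> is empty, so FOLLOW(<D>) ⊇ FOLLOW(<A>) = {$, q, s, u}. Thus FOLLOW(<D>) = {$, q, s, u}.
FOLLOW(<E>): in <S>::=<A> s <E>, the suffix after <E> is empty, so FOLLOW(<E>) ⊇ FOLLOW(<S>) = {$, q, s, u}; in <S>::=<E> <S>, <E> is followed by <S> with FIRST {q, s, u}; in <S>::=q u <E>, the suffix after <E> is empty, so FOLLOW(<E>) ⊇ FOLLOW(<S>) = {$, q, s, u}; in <A>::=<E> <E> u (occurrence 1), <E> is followed by <E> u with FIRST {q, s, u}; in <A>::=<E> <E> u (occurrence 2), <E> is followed by u with FIRST {u}; in <A>::=<K> s <E>, the suffix after <E> is empty, so FOLLOW(<E>) ⊇ FOLLOW(<A>) = {$, q, s, u}; in <A>::=<E> <D>, <E> is followed by <D> with FIRST {q, s, u}; in <E>::=<S> <E> <A>, <E> is followed by <A> with FIRST {q, s, u}; in <K>::=u s <E>, the suffix after <E> is empty, so FOLLOW(<E>) ⊇ FOLLOW(<K>) = {q, s}; in <D>::=<E> s <E> (occurrence 1), <E> is followed by s <E> with FIRST {s}; in <D>::=<E> s <E> (occurrence 2), the suffix after <E> is empty, so FOLLOW(<E>) ⊇ FOLLOW(<D>) = {$, q, s, u}. Thus FOLLOW(<E>) = {$, q, s, u}.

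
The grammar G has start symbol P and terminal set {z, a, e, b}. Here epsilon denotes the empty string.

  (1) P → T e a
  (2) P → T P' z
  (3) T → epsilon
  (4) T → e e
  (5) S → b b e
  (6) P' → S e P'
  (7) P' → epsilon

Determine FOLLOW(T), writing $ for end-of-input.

FIRST(T): from T→epsilon we get {epsilon}; from T→e e we get {e}. So FIRST(T) = {epsilon, e}.
FIRST(S): from S→b b e we get {b}. So FIRST(S) = {b}.
FIRST(P'): from P'→S e P' we get {b}; from P'→epsilon we get {epsilon}. So FIRST(P') = {epsilon, b}.
FIRST(P): from P→T e a we get {e}; from P→T P' z we get {b, e, z}. So FIRST(P) = {b, e, z}.
FOLLOW(P) includes $ since P is the start symbol.
FOLLOW(P): P appears on no right-hand side. Thus FOLLOW(P) = {$}.
FOLLOW(T): in P→T e a, T is followed by e a with FIRST {e}; in P→T P' z, T is followed by P' z with FIRST {b, z}. Thus FOLLOW(T) = {b, e, z}.
FOLLOW(S): in P'→S e P', S is followed by e P' with FIRST {e}. Thus FOLLOW(S) = {e}.
FOLLOW(P'): in P→T P' z, P' is followed by z with FIRST {z}; in P'→S e P', the suffix after P' is empty (adds nothing new). Thus FOLLOW(P') = {z}.

{b, e, z}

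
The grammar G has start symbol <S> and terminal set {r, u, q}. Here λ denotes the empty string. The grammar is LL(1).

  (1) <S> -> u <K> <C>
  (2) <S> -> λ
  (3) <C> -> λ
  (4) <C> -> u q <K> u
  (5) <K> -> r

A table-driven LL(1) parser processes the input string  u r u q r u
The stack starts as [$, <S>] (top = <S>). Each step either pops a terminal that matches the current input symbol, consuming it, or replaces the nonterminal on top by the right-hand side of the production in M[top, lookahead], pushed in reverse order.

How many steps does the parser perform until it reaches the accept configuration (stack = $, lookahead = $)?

10

step 1: stack=$ <S>  input=u r u q r u $  — expand <S> -> u <K> <C>
step 2: stack=$ <C> <K> u  input=u r u q r u $  — match u
step 3: stack=$ <C> <K>  input=r u q r u $  — expand <K> -> r
step 4: stack=$ <C> r  input=r u q r u $  — match r
step 5: stack=$ <C>  input=u q r u $  — expand <C> -> u q <K> u
step 6: stack=$ u <K> q u  input=u q r u $  — match u
step 7: stack=$ u <K> q  input=q r u $  — match q
step 8: stack=$ u <K>  input=r u $  — expand <K> -> r
step 9: stack=$ u r  input=r u $  — match r
step 10: stack=$ u  input=u $  — match u
Accept reached after 10 steps.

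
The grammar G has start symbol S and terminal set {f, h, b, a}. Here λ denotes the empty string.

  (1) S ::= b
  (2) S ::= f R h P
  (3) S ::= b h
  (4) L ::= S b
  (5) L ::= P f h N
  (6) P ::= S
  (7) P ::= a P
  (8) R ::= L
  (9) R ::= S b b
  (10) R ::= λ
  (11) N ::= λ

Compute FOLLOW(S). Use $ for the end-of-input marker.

FIRST(S): from S::=b we get {b}; from S::=f R h P we get {f}; from S::=b h we get {b}. So FIRST(S) = {b, f}.
FIRST(N): from N::=λ we get {λ}. So FIRST(N) = {λ}.
FIRST(P): from P::=S we get {b, f}; from P::=a P we get {a}. So FIRST(P) = {a, b, f}.
FIRST(L): from L::=S b we get {b, f}; from L::=P f h N we get {a, b, f}. So FIRST(L) = {a, b, f}.
FIRST(R): from R::=L we get {a, b, f}; from R::=S b b we get {b, f}; from R::=λ we get {λ}. So FIRST(R) = {λ, a, b, f}.
FOLLOW(S) includes $ since S is the start symbol.
FOLLOW(R): in S::=f R h P, R is followed by h P with FIRST {h}. Thus FOLLOW(R) = {h}.
FOLLOW(L): in R::=L, the suffix after L is empty, so FOLLOW(L) ⊇ FOLLOW(R) = {h}. Thus FOLLOW(L) = {h}.
FOLLOW(N): in L::=P f h N, the suffix after N is empty, so FOLLOW(N) ⊇ FOLLOW(L) = {h}. Thus FOLLOW(N) = {h}.
FOLLOW(S): in L::=S b, S is followed by b with FIRST {b}; in P::=S, the suffix after S is empty, so FOLLOW(S) ⊇ FOLLOW(P) = {$, b, f}; in R::=S b b, S is followed by b b with FIRST {b}. Thus FOLLOW(S) = {$, b, f}.
FOLLOW(P): in S::=f R h P, the suffix after P is empty, so FOLLOW(P) ⊇ FOLLOW(S) = {$, b, f}; in L::=P f h N, P is followed by f h N with FIRST {f}; in P::=a P, the suffix after P is empty (adds nothing new). Thus FOLLOW(P) = {$, b, f}.

{$, b, f}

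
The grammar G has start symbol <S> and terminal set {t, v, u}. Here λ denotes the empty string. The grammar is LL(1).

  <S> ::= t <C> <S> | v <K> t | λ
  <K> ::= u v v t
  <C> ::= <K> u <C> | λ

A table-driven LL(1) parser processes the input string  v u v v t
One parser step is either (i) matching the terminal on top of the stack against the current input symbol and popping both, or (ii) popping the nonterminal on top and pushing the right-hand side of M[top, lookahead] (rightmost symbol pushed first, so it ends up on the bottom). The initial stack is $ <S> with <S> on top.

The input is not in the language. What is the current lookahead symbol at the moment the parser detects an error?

$

     Stack        Input        Action
  1  $ <S>        v u v v t $  expand <S> ::= v <K> t
  2  $ t <K> v    v u v v t $  match v
  3  $ t <K>      u v v t $    expand <K> ::= u v v t
  4  $ t t v v u  u v v t $    match u
  5  $ t t v v    v v t $      match v
  6  $ t t v      v t $        match v
  7  $ t t        t $          match t
  8  $ t          $            error: top is terminal t but lookahead is $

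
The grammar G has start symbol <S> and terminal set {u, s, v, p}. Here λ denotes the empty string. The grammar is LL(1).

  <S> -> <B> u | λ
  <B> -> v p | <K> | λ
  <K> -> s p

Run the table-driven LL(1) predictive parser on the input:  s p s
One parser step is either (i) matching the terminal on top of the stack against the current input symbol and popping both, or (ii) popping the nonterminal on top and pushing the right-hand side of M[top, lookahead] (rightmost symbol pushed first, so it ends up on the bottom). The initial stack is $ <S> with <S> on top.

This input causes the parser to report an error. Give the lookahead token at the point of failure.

     Stack    Input    Action
  1  $ <S>    s p s $  expand <S> -> <B> u
  2  $ u <B>  s p s $  expand <B> -> <K>
  3  $ u <K>  s p s $  expand <K> -> s p
  4  $ u p s  s p s $  match s
  5  $ u p    p s $    match p
  6  $ u      s $      error: top is terminal u but lookahead is s

s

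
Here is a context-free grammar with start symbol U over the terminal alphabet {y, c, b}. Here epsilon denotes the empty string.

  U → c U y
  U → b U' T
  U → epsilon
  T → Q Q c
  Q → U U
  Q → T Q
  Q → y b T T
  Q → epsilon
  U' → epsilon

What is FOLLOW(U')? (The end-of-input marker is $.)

FIRST(U): from U→c U y we get {c}; from U→b U' T we get {b}; from U→epsilon we get {epsilon}. So FIRST(U) = {epsilon, b, c}.
FIRST(U'): from U'→epsilon we get {epsilon}. So FIRST(U') = {epsilon}.
FIRST(T): from T→Q Q c we get {b, c, y}. So FIRST(T) = {b, c, y}.
FIRST(Q): from Q→U U we get {epsilon, b, c}; from Q→T Q we get {b, c, y}; from Q→y b T T we get {y}; from Q→epsilon we get {epsilon}. So FIRST(Q) = {epsilon, b, c, y}.
FOLLOW(U) includes $ since U is the start symbol.
FOLLOW(Q): in T→Q Q c (occurrence 1), Q is followed by Q c with FIRST {b, c, y}; in T→Q Q c (occurrence 2), Q is followed by c with FIRST {c}; in Q→T Q, the suffix after Q is empty (adds nothing new). Thus FOLLOW(Q) = {b, c, y}.
FOLLOW(U): in U→c U y, U is followed by y with FIRST {y}; in Q→U U (occurrence 1), U is followed by U with FIRST {epsilon, b, c}; in Q→U U (occurrence 1), the suffix after U is nullable, so FOLLOW(U) ⊇ FOLLOW(Q) = {b, c, y}; in Q→U U (occurrence 2), the suffix after U is empty, so FOLLOW(U) ⊇ FOLLOW(Q) = {b, c, y}. Thus FOLLOW(U) = {$, b, c, y}.
FOLLOW(T): in U→b U' T, the suffix after T is empty, so FOLLOW(T) ⊇ FOLLOW(U) = {$, b, c, y}; in Q→T Q, T is followed by Q with FIRST {epsilon, b, c, y}; in Q→T Q, the suffix after T is nullable, so FOLLOW(T) ⊇ FOLLOW(Q) = {b, c, y}; in Q→y b T T (occurrence 1), T is followed by T with FIRST {b, c, y}; in Q→y b T T (occurrence 2), the suffix after T is empty, so FOLLOW(T) ⊇ FOLLOW(Q) = {b, c, y}. Thus FOLLOW(T) = {$, b, c, y}.
FOLLOW(U'): in U→b U' T, U' is followed by T with FIRST {b, c, y}. Thus FOLLOW(U') = {b, c, y}.

{b, c, y}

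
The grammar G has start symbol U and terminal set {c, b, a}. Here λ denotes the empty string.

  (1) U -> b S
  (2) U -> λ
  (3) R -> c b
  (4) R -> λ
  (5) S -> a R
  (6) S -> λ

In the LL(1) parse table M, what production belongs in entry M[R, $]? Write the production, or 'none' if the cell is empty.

FIRST(U): from U->b S we get {b}; from U->λ we get {λ}. So FIRST(U) = {λ, b}.
FIRST(R): from R->c b we get {c}; from R->λ we get {λ}. So FIRST(R) = {λ, c}.
FIRST(S): from S->a R we get {a}; from S->λ we get {λ}. So FIRST(S) = {λ, a}.
FOLLOW(U) includes $ since U is the start symbol.
FOLLOW(S): in U->b S, the suffix after S is empty, so FOLLOW(S) ⊇ FOLLOW(U) = {$}. Thus FOLLOW(S) = {$}.
FOLLOW(R): in S->a R, the suffix after R is empty, so FOLLOW(R) ⊇ FOLLOW(S) = {$}. Thus FOLLOW(R) = {$}.
For R -> c b: FIRST(c b) = {c}, so it goes in M[R, t] for t ∈ {c}.
For R -> λ: FIRST(λ) = {λ}, so it goes in M[R, t] for t ∈ {}; since λ ∈ FIRST, also for every t ∈ FOLLOW(R) = {$}.

R -> λ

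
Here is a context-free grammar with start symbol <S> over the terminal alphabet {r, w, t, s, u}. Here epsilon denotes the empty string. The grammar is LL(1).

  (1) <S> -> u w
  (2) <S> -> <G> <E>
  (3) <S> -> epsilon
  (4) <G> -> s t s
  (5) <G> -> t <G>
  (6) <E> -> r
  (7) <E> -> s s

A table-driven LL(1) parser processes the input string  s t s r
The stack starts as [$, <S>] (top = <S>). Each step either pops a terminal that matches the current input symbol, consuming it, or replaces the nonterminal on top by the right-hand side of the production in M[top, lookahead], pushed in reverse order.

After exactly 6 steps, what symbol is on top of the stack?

r

     Stack        Input      Action
  1  $ <S>        s t s r $  expand <S> -> <G> <E>
  2  $ <E> <G>    s t s r $  expand <G> -> s t s
  3  $ <E> s t s  s t s r $  match s
  4  $ <E> s t    t s r $    match t
  5  $ <E> s      s r $      match s
  6  $ <E>        r $        expand <E> -> r
Stack after step 6: $ r (top = r).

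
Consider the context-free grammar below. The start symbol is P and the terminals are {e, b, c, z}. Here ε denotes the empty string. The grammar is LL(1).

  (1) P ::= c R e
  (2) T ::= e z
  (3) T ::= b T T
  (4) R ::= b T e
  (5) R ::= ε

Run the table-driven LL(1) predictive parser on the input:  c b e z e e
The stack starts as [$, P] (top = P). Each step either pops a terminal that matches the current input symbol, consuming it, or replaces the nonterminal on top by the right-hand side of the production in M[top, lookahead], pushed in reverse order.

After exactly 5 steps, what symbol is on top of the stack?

e

     Stack      Input          Action
  1  $ P        c b e z e e $  expand P ::= c R e
  2  $ e R c    c b e z e e $  match c
  3  $ e R      b e z e e $    expand R ::= b T e
  4  $ e e T b  b e z e e $    match b
  5  $ e e T    e z e e $      expand T ::= e z
Stack after step 5: $ e e z e (top = e).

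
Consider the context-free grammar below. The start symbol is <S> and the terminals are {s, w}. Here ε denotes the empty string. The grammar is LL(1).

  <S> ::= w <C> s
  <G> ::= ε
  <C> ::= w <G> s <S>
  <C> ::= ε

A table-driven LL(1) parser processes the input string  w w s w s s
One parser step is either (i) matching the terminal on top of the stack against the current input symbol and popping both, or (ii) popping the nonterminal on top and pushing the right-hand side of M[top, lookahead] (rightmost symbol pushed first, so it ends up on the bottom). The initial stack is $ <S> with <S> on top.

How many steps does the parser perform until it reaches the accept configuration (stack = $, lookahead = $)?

11

step 1: stack=$ <S>  input=w w s w s s $  — expand <S> ::= w <C> s
step 2: stack=$ s <C> w  input=w w s w s s $  — match w
step 3: stack=$ s <C>  input=w s w s s $  — expand <C> ::= w <G> s <S>
step 4: stack=$ s <S> s <G> w  input=w s w s s $  — match w
step 5: stack=$ s <S> s <G>  input=s w s s $  — expand <G> ::= ε
step 6: stack=$ s <S> s  input=s w s s $  — match s
step 7: stack=$ s <S>  input=w s s $  — expand <S> ::= w <C> s
step 8: stack=$ s s <C> w  input=w s s $  — match w
step 9: stack=$ s s <C>  input=s s $  — expand <C> ::= ε
step 10: stack=$ s s  input=s s $  — match s
step 11: stack=$ s  input=s $  — match s
Accept reached after 11 steps.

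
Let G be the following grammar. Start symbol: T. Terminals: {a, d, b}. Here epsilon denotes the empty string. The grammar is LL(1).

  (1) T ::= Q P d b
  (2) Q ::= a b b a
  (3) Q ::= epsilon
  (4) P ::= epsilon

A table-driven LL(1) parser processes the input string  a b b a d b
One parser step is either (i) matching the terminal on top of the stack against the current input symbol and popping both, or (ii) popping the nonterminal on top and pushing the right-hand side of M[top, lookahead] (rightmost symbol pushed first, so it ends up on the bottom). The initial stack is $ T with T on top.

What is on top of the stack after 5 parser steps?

step 1: stack=$ T  input=a b b a d b $  — expand T ::= Q P d b
step 2: stack=$ b d P Q  input=a b b a d b $  — expand Q ::= a b b a
step 3: stack=$ b d P a b b a  input=a b b a d b $  — match a
step 4: stack=$ b d P a b b  input=b b a d b $  — match b
step 5: stack=$ b d P a b  input=b a d b $  — match b
Stack after step 5: $ b d P a (top = a).

a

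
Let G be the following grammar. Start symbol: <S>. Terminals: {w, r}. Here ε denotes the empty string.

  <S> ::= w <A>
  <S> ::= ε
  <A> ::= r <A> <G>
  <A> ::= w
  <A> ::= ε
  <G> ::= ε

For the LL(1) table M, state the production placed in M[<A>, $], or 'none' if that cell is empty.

FIRST(<S>): from <S>::=w <A> we get {w}; from <S>::=ε we get {ε}. So FIRST(<S>) = {ε, w}.
FIRST(<A>): from <A>::=r <A> <G> we get {r}; from <A>::=w we get {w}; from <A>::=ε we get {ε}. So FIRST(<A>) = {ε, r, w}.
FIRST(<G>): from <G>::=ε we get {ε}. So FIRST(<G>) = {ε}.
FOLLOW(<S>) includes $ since <S> is the start symbol.
FOLLOW(<S>): <S> appears on no right-hand side. Thus FOLLOW(<S>) = {$}.
FOLLOW(<A>): in <S>::=w <A>, the suffix after <A> is empty, so FOLLOW(<A>) ⊇ FOLLOW(<S>) = {$}; in <A>::=r <A> <G>, <A> is followed by <G> with FIRST {ε}; in <A>::=r <A> <G>, the suffix after <A> is nullable (adds nothing new). Thus FOLLOW(<A>) = {$}.
For <A> ::= r <A> <G>: FIRST(r <A> <G>) = {r}, so it goes in M[<A>, t] for t ∈ {r}.
For <A> ::= w: FIRST(w) = {w}, so it goes in M[<A>, t] for t ∈ {w}.
For <A> ::= ε: FIRST(ε) = {ε}, so it goes in M[<A>, t] for t ∈ {}; since ε ∈ FIRST, also for every t ∈ FOLLOW(<A>) = {$}.

<A> ::= ε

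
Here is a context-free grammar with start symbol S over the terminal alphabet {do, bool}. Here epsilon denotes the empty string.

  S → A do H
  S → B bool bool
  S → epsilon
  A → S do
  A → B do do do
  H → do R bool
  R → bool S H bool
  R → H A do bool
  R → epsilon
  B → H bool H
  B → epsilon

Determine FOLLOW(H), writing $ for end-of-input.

{$, bool, do}

FIRST(H) = {do}
FIRST(R) = {epsilon, bool, do}  (via H A do bool)
FIRST(B) = {epsilon, do}  (via H bool H)
FIRST(S) = {epsilon, bool, do}  (via A do H, B bool bool)
FIRST(A) = {bool, do}  (via S do, B do do do)
FOLLOW(S) includes $ since S is the start symbol.
FOLLOW(S): in A→S do, S is followed by do with FIRST {do}; in R→bool S H bool, S is followed by H bool with FIRST {do}. Thus FOLLOW(S) = {$, do}.
FOLLOW(A): in S→A do H, A is followed by do H with FIRST {do}; in R→H A do bool, A is followed by do bool with FIRST {do}. Thus FOLLOW(A) = {do}.
FOLLOW(R): in H→do R bool, R is followed by bool with FIRST {bool}. Thus FOLLOW(R) = {bool}.
FOLLOW(B): in S→B bool bool, B is followed by bool bool with FIRST {bool}; in A→B do do do, B is followed by do do do with FIRST {do}. Thus FOLLOW(B) = {bool, do}.
FOLLOW(H): in S→A do H, the suffix after H is empty, so FOLLOW(H) ⊇ FOLLOW(S) = {$, do}; in R→bool S H bool, H is followed by bool with FIRST {bool}; in R→H A do bool, H is followed by A do bool with FIRST {bool, do}; in B→H bool H (occurrence 1), H is followed by bool H with FIRST {bool}; in B→H bool H (occurrence 2), the suffix after H is empty, so FOLLOW(H) ⊇ FOLLOW(B) = {bool, do}. Thus FOLLOW(H) = {$, bool, do}.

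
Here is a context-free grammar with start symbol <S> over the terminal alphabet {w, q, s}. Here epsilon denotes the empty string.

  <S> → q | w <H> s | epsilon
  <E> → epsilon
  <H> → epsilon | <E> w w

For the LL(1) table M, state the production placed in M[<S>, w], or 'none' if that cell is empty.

FIRST(<S>) = {epsilon, q, w}
FIRST(<E>) = {epsilon}
FIRST(<H>) = {epsilon, w}  (via <E> w w)
FOLLOW(<S>) includes $ since <S> is the start symbol.
FOLLOW(<S>): <S> appears on no right-hand side. Thus FOLLOW(<S>) = {$}.
For <S> → q: FIRST(q) = {q}, so it goes in M[<S>, t] for t ∈ {q}.
For <S> → w <H> s: FIRST(w <H> s) = {w}, so it goes in M[<S>, t] for t ∈ {w}.
For <S> → epsilon: FIRST(epsilon) = {epsilon}, so it goes in M[<S>, t] for t ∈ {}; since epsilon ∈ FIRST, also for every t ∈ FOLLOW(<S>) = {$}.

<S> → w <H> s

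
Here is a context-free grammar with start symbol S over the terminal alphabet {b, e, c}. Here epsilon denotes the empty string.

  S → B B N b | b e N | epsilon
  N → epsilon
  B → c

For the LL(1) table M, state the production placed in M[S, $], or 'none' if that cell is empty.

FIRST(N): from N→epsilon we get {epsilon}. So FIRST(N) = {epsilon}.
FIRST(B): from B→c we get {c}. So FIRST(B) = {c}.
FIRST(S): from S→B B N b we get {c}; from S→b e N we get {b}; from S→epsilon we get {epsilon}. So FIRST(S) = {epsilon, b, c}.
FOLLOW(S) includes $ since S is the start symbol.
FOLLOW(S): S appears on no right-hand side. Thus FOLLOW(S) = {$}.
For S → B B N b: FIRST(B B N b) = {c}, so it goes in M[S, t] for t ∈ {c}.
For S → b e N: FIRST(b e N) = {b}, so it goes in M[S, t] for t ∈ {b}.
For S → epsilon: FIRST(epsilon) = {epsilon}, so it goes in M[S, t] for t ∈ {}; since epsilon ∈ FIRST, also for every t ∈ FOLLOW(S) = {$}.

S → epsilon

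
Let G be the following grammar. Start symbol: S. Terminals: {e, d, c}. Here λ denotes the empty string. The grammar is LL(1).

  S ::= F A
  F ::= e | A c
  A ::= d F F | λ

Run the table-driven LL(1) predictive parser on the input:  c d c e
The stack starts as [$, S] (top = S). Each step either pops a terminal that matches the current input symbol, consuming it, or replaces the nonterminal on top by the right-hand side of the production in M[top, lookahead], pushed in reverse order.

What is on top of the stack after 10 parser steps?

      Stack    Input      Action
   1  $ S      c d c e $  expand S ::= F A
   2  $ A F    c d c e $  expand F ::= A c
   3  $ A c A  c d c e $  expand A ::= λ
   4  $ A c    c d c e $  match c
   5  $ A      d c e $    expand A ::= d F F
   6  $ F F d  d c e $    match d
   7  $ F F    c e $      expand F ::= A c
   8  $ F c A  c e $      expand A ::= λ
   9  $ F c    c e $      match c
  10  $ F      e $        expand F ::= e
Stack after step 10: $ e (top = e).

e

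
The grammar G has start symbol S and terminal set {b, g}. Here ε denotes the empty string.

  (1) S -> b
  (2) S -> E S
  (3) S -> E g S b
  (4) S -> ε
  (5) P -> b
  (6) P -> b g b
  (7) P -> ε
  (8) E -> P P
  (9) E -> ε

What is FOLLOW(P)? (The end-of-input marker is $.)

FIRST(P): from P->b we get {b}; from P->b g b we get {b}; from P->ε we get {ε}. So FIRST(P) = {ε, b}.
FIRST(E): from E->P P we get {ε, b}; from E->ε we get {ε}. So FIRST(E) = {ε, b}.
FIRST(S): from S->b we get {b}; from S->E S we get {ε, b, g}; from S->E g S b we get {b, g}; from S->ε we get {ε}. So FIRST(S) = {ε, b, g}.
FOLLOW(S) includes $ since S is the start symbol.
FOLLOW(S): in S->E S, the suffix after S is empty (adds nothing new); in S->E g S b, S is followed by b with FIRST {b}. Thus FOLLOW(S) = {$, b}.
FOLLOW(E): in S->E S, E is followed by S with FIRST {ε, b, g}; in S->E S, the suffix after E is nullable, so FOLLOW(E) ⊇ FOLLOW(S) = {$, b}; in S->E g S b, E is followed by g S b with FIRST {g}. Thus FOLLOW(E) = {$, b, g}.
FOLLOW(P): in E->P P (occurrence 1), P is followed by P with FIRST {ε, b}; in E->P P (occurrence 1), the suffix after P is nullable, so FOLLOW(P) ⊇ FOLLOW(E) = {$, b, g}; in E->P P (occurrence 2), the suffix after P is empty, so FOLLOW(P) ⊇ FOLLOW(E) = {$, b, g}. Thus FOLLOW(P) = {$, b, g}.

{$, b, g}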